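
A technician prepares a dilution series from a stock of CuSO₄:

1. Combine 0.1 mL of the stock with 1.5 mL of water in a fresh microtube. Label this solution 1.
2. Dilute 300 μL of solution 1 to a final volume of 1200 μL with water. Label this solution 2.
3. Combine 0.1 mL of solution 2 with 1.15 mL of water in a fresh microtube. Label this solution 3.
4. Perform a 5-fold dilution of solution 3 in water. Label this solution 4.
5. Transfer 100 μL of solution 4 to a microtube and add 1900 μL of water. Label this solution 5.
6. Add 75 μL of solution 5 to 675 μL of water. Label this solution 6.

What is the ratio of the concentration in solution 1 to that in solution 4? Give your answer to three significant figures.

250

Step 1: 0.1 mL + 1.5 mL = 1.6 mL total → factor 1.6/0.1 = 16
Step 2: 300 μL brought to 1200 μL → factor 1200/300 = 4
Step 3: 0.1 mL + 1.15 mL = 1.25 mL total → factor 1.25/0.1 = 12.5
Step 4: 5-fold → factor 5
Dilution factor to solution 1 = 16; to solution 4 = 4000
[solution 1]/[solution 4] = (factor to solution 4)/(factor to solution 1) = 4000/16 = 250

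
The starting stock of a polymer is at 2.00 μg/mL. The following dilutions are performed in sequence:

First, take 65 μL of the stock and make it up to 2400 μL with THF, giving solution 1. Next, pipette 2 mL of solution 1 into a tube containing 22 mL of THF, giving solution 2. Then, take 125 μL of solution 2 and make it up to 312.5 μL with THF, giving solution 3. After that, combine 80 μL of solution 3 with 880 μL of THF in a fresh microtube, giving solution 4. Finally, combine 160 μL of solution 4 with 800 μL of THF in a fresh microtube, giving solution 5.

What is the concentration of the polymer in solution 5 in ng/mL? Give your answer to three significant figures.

Step 1: 65 μL brought to 2400 μL → factor 2400/65 = 36.923
Step 2: 2 mL + 22 mL = 24 mL total → factor 24/2 = 12
Step 3: 125 μL brought to 312.5 μL → factor 312.5/125 = 2.5
Step 4: 80 μL + 880 μL = 960 μL total → factor 960/80 = 12
Step 5: 160 μL + 800 μL = 960 μL total → factor 960/160 = 6
Overall dilution factor = 36.923 × 12 × 2.5 × 12 × 6 = 79754
Final = 2.00 μg/mL / 79754 = 2.508 × 10^-5 μg/mL = 0.0251 ng/mL

0.0251 ng/mL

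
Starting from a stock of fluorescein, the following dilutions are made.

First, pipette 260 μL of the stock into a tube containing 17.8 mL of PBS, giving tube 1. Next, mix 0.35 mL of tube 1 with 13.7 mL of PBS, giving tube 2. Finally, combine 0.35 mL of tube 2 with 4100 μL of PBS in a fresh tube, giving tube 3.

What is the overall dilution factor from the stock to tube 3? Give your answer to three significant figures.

Step 1: 260 μL + 17.8 mL = 18060 μL total → factor 18060/260 = 69.462
Step 2: 0.35 mL + 13.7 mL = 14.05 mL total → factor 14.05/0.35 = 40.143
Step 3: 0.35 mL + 4100 μL = 4.45 mL total → factor 4.45/0.35 = 12.714
Overall dilution factor = 69.462 × 40.143 × 12.714 = 35452

3.55 × 10^4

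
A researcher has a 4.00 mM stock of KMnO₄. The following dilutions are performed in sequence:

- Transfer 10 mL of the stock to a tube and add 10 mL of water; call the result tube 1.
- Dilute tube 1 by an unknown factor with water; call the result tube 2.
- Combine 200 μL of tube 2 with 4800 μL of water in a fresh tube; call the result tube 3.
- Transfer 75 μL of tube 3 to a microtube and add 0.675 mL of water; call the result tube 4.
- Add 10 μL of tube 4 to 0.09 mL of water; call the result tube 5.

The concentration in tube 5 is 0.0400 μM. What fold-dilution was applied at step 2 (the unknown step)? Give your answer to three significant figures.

Step 1: 10 mL + 10 mL = 20 mL total → factor 20/10 = 2
Step 2: unknown factor x
Step 3: 200 μL + 4800 μL = 5000 μL total → factor 5000/200 = 25
Step 4: 75 μL + 0.675 mL = 750 μL total → factor 750/75 = 10
Step 5: 10 μL + 0.09 mL = 100 μL total → factor 100/10 = 10
Product of known-step factors = 5000
Overall factor = 4.00 mM / (0.0400 μM) = 1 × 10^5
x = 1 × 10^5 / 5000 = 20.0

20.0-fold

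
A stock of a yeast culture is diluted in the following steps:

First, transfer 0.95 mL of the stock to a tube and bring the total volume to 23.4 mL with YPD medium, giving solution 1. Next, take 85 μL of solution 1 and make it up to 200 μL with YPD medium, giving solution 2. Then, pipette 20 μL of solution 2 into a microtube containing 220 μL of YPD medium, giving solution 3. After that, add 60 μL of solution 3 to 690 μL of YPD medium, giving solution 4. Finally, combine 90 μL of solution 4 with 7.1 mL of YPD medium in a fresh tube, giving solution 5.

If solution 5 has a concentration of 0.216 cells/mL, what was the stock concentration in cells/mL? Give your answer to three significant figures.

1.50 × 10^5 cells/mL

Step 1: 0.95 mL brought to 23.4 mL → factor 23.4/0.95 = 24.632
Step 2: 85 μL brought to 200 μL → factor 200/85 = 2.3529
Step 3: 20 μL + 220 μL = 240 μL total → factor 240/20 = 12
Step 4: 60 μL + 690 μL = 750 μL total → factor 750/60 = 12.5
Step 5: 90 μL + 7.1 mL = 7190 μL total → factor 7190/90 = 79.889
Overall dilution factor = 24.632 × 2.3529 × 12 × 12.5 × 79.889 = 6.9451 × 10^5
Stock = 0.216 cells/mL × 6.9451 × 10^5 = 1.50 × 10^5 cells/mL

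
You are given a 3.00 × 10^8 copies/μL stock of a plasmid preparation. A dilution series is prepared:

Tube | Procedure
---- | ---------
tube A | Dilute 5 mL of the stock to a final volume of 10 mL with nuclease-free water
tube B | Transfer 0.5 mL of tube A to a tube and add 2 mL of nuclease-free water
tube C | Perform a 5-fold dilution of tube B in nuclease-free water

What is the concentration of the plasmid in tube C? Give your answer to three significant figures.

Step 1: 5 mL brought to 10 mL → factor 10/5 = 2
Step 2: 0.5 mL + 2 mL = 2.5 mL total → factor 2.5/0.5 = 5
Step 3: 5-fold → factor 5
Overall dilution factor = 2 × 5 × 5 = 50
Final = 3.00 × 10^8 copies/μL / 50 = 6.00 × 10^6 copies/μL

6.00 × 10^6 copies/μL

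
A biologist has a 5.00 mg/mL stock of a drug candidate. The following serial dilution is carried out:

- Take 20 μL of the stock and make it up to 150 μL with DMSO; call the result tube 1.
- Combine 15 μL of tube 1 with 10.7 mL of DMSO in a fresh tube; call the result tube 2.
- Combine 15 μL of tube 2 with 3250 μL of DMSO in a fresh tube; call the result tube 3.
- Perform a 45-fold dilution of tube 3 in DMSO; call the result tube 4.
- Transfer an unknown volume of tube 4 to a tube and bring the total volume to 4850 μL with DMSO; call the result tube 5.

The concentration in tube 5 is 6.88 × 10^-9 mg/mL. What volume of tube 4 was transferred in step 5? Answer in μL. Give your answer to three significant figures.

Step 1: 20 μL brought to 150 μL → factor 150/20 = 7.5
Step 2: 15 μL + 10.7 mL = 10715 μL total → factor 10715/15 = 714.33
Step 3: 15 μL + 3250 μL = 3265 μL total → factor 3265/15 = 217.67
Step 4: 45-fold → factor 45
Step 5: v brought to 4850 μL → factor = 4850 μL/v
Product of known-step factors = 5.2477 × 10^7
Overall factor = 5.00 mg/mL / (6.88 × 10^-9 mg/mL) = 7.2674 × 10^8
Step-5 factor = 7.2674 × 10^8 / 5.2477 × 10^7 = 13.849
v = 4850 μL / 13.849 = 350 μL

350 μL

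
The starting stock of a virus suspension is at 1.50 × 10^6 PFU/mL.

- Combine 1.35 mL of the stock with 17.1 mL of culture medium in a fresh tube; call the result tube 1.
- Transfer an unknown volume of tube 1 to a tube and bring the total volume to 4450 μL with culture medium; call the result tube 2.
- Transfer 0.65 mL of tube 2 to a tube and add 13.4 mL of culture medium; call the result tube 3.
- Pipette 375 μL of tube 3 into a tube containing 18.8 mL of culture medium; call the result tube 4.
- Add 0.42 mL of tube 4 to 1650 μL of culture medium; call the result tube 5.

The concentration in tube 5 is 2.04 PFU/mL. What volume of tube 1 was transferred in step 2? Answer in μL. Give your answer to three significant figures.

451 μL

Step 1: 1.35 mL + 17.1 mL = 18.45 mL total → factor 18.45/1.35 = 13.667
Step 2: v brought to 4450 μL → factor = 4450 μL/v
Step 3: 0.65 mL + 13.4 mL = 14.05 mL total → factor 14.05/0.65 = 21.615
Step 4: 375 μL + 18.8 mL = 19175 μL total → factor 19175/375 = 51.133
Step 5: 0.42 mL + 1650 μL = 2.07 mL total → factor 2.07/0.42 = 4.9286
Product of known-step factors = 74448
Overall factor = 1.50 × 10^6 PFU/mL / (2.04 PFU/mL) = 7.3529 × 10^5
Step-2 factor = 7.3529 × 10^5 / 74448 = 9.8767
v = 4450 μL / 9.8767 = 451 μL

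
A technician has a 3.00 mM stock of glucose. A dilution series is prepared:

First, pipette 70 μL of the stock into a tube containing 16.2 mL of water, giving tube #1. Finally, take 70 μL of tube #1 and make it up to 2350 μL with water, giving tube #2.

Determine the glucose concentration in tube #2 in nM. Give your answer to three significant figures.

384 nM

Step 1: 70 μL + 16.2 mL = 16270 μL total → factor 16270/70 = 232.43
Step 2: 70 μL brought to 2350 μL → factor 2350/70 = 33.571
Overall dilution factor = 232.43 × 33.571 = 7803
Final = 3.00 mM / 7803 = 0.0003845 mM = 384 nM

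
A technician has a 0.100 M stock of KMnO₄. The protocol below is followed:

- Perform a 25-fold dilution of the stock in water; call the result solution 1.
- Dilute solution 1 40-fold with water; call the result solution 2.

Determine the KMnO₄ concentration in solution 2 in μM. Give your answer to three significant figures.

100 μM

Step 1: 25-fold → factor 25
Step 2: 40-fold → factor 40
Overall dilution factor = 25 × 40 = 1000
Final = 0.100 M / 1000 = 0.0001000 M = 100 μM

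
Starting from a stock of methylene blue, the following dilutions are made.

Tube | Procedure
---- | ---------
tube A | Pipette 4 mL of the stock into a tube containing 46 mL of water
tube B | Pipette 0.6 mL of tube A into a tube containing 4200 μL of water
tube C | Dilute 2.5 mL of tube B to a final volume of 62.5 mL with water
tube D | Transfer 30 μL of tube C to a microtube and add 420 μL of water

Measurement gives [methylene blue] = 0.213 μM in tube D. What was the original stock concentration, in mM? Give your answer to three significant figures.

7.99 mM

Step 1: 4 mL + 46 mL = 50 mL total → factor 50/4 = 12.5
Step 2: 0.6 mL + 4200 μL = 4.8 mL total → factor 4.8/0.6 = 8
Step 3: 2.5 mL brought to 62.5 mL → factor 62.5/2.5 = 25
Step 4: 30 μL + 420 μL = 450 μL total → factor 450/30 = 15
Overall dilution factor = 12.5 × 8 × 25 × 15 = 37500
Stock = 0.213 μM × 37500 = 7988 μM = 7.99 mM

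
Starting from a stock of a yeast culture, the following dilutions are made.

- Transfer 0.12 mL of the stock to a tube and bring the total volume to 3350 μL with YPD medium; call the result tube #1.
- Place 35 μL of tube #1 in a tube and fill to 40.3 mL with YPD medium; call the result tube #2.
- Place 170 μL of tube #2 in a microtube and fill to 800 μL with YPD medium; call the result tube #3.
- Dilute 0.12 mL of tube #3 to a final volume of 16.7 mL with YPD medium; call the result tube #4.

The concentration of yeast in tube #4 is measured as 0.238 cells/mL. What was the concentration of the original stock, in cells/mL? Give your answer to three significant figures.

Step 1: 0.12 mL brought to 3350 μL → factor 3.35/0.12 = 27.917
Step 2: 35 μL brought to 40.3 mL → factor 40300/35 = 1151.4
Step 3: 170 μL brought to 800 μL → factor 800/170 = 4.7059
Step 4: 0.12 mL brought to 16.7 mL → factor 16.7/0.12 = 139.17
Overall dilution factor = 27.917 × 1151.4 × 4.7059 × 139.17 = 2.1051 × 10^7
Stock = 0.238 cells/mL × 2.1051 × 10^7 = 5.01 × 10^6 cells/mL

5.01 × 10^6 cells/mL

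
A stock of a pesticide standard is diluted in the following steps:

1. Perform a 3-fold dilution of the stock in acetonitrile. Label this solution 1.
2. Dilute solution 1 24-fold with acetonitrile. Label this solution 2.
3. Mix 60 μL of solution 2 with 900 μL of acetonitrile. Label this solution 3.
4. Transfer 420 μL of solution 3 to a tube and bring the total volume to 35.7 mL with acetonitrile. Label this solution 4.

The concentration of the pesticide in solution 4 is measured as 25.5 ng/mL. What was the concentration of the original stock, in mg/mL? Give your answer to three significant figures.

Step 1: 3-fold → factor 3
Step 2: 24-fold → factor 24
Step 3: 60 μL + 900 μL = 960 μL total → factor 960/60 = 16
Step 4: 420 μL brought to 35.7 mL → factor 35700/420 = 85
Overall dilution factor = 3 × 24 × 16 × 85 = 97920
Stock = 25.5 ng/mL × 97920 = 2.497 × 10^6 ng/mL = 2.50 mg/mL

2.50 mg/mL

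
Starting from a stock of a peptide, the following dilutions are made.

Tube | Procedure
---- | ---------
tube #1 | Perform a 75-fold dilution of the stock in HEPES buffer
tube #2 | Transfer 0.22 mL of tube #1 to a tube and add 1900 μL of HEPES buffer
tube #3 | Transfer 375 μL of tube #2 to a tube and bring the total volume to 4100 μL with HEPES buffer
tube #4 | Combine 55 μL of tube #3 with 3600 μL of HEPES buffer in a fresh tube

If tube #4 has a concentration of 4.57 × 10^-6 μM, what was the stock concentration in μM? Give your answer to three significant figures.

2.40 μM

Step 1: 75-fold → factor 75
Step 2: 0.22 mL + 1900 μL = 2.12 mL total → factor 2.12/0.22 = 9.6364
Step 3: 375 μL brought to 4100 μL → factor 4100/375 = 10.933
Step 4: 55 μL + 3600 μL = 3655 μL total → factor 3655/55 = 66.455
Overall dilution factor = 75 × 9.6364 × 10.933 × 66.455 = 5.2511 × 10^5
Stock = 4.57 × 10^-6 μM × 5.2511 × 10^5 = 2.40 μM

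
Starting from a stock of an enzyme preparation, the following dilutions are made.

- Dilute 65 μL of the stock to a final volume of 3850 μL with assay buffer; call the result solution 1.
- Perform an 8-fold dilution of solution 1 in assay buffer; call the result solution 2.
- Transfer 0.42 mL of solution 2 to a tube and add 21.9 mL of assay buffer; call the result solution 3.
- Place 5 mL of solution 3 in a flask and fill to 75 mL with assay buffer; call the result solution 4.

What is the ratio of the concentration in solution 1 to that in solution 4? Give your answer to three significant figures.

6.38 × 10^3

Step 1: 65 μL brought to 3850 μL → factor 3850/65 = 59.231
Step 2: 8-fold → factor 8
Step 3: 0.42 mL + 21.9 mL = 22.32 mL total → factor 22.32/0.42 = 53.143
Step 4: 5 mL brought to 75 mL → factor 75/5 = 15
Dilution factor to solution 1 = 59.231; to solution 4 = 3.7772 × 10^5
[solution 1]/[solution 4] = (factor to solution 4)/(factor to solution 1) = 3.7772 × 10^5/59.231 = 6.38 × 10^3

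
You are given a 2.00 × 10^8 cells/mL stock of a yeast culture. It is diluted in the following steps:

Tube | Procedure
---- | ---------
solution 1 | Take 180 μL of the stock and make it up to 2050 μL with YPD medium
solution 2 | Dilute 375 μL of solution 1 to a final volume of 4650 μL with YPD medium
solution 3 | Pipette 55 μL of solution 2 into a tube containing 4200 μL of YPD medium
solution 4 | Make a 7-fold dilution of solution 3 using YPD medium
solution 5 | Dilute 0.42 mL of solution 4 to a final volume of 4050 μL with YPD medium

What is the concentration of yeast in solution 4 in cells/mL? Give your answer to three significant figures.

Step 1: 180 μL brought to 2050 μL → factor 2050/180 = 11.389
Step 2: 375 μL brought to 4650 μL → factor 4650/375 = 12.4
Step 3: 55 μL + 4200 μL = 4255 μL total → factor 4255/55 = 77.364
Step 4: 7-fold → factor 7
Dilution factor through solution 4 = 11.389 × 12.4 × 77.364 × 7 = 76478
[solution 4] = 2.00 × 10^8 cells/mL / 76478 = 2.62 × 10^3 cells/mL

2.62 × 10^3 cells/mL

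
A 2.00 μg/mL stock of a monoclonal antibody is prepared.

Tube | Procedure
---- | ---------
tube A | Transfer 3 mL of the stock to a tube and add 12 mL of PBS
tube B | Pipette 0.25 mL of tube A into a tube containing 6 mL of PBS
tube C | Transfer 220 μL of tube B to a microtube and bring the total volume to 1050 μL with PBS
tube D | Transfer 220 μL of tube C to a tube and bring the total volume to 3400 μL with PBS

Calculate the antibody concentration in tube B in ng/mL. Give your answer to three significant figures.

16.0 ng/mL

Step 1: 3 mL + 12 mL = 15 mL total → factor 15/3 = 5
Step 2: 0.25 mL + 6 mL = 6.25 mL total → factor 6.25/0.25 = 25
Dilution factor through tube B = 5 × 25 = 125
[tube B] = 2.00 μg/mL / 125 = 0.01600 μg/mL = 16.0 ng/mL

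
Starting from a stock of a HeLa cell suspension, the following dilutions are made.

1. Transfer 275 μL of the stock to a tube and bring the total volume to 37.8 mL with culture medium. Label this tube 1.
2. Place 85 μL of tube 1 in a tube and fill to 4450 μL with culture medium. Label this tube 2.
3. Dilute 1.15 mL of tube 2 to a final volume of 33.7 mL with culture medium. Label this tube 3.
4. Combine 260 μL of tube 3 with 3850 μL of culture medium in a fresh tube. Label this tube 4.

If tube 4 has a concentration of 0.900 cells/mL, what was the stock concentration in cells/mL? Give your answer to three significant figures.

3.00 × 10^6 cells/mL

Step 1: 275 μL brought to 37.8 mL → factor 37800/275 = 137.45
Step 2: 85 μL brought to 4450 μL → factor 4450/85 = 52.353
Step 3: 1.15 mL brought to 33.7 mL → factor 33.7/1.15 = 29.304
Step 4: 260 μL + 3850 μL = 4110 μL total → factor 4110/260 = 15.808
Overall dilution factor = 137.45 × 52.353 × 29.304 × 15.808 = 3.3335 × 10^6
Stock = 0.900 cells/mL × 3.3335 × 10^6 = 3.00 × 10^6 cells/mL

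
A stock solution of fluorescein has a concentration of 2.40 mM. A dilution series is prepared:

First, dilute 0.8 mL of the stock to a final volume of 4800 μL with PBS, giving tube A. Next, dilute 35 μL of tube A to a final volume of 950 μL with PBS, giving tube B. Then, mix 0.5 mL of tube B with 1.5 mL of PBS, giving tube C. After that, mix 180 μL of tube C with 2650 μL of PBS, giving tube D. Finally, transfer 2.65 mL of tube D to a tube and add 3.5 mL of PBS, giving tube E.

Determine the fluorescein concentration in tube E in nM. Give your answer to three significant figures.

101 nM

Step 1: 0.8 mL brought to 4800 μL → factor 4.8/0.8 = 6
Step 2: 35 μL brought to 950 μL → factor 950/35 = 27.143
Step 3: 0.5 mL + 1.5 mL = 2 mL total → factor 2/0.5 = 4
Step 4: 180 μL + 2650 μL = 2830 μL total → factor 2830/180 = 15.722
Step 5: 2.65 mL + 3.5 mL = 6.15 mL total → factor 6.15/2.65 = 2.3208
Overall dilution factor = 6 × 27.143 × 4 × 15.722 × 2.3208 = 23769
Final = 2.40 mM / 23769 = 0.0001010 mM = 101 nM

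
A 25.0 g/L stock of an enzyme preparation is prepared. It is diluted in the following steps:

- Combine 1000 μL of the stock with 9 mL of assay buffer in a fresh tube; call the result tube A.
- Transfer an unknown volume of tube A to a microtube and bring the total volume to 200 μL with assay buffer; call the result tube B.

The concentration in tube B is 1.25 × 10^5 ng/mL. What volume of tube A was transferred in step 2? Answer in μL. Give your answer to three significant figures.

Step 1: 1000 μL + 9 mL = 10000 μL total → factor 10000/1000 = 10
Step 2: v brought to 200 μL → factor = 200 μL/v
Product of known-step factors = 10
Overall factor = 25.0 g/L / (1.25 × 10^5 ng/mL) = 200
Step-2 factor = 200 / 10 = 20
v = 200 μL / 20 = 10.0 μL

10.0 μL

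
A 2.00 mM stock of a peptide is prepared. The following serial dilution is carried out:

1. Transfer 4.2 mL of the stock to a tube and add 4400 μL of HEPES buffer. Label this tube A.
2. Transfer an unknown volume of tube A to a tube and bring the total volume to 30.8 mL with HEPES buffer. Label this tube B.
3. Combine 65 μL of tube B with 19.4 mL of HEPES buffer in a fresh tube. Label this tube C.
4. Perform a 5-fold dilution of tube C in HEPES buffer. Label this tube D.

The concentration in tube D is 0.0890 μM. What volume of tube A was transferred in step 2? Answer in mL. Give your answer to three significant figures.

4.20 mL

Step 1: 4.2 mL + 4400 μL = 8.6 mL total → factor 8.6/4.2 = 2.0476
Step 2: v brought to 30.8 mL → factor = 30.8 mL/v
Step 3: 65 μL + 19.4 mL = 19465 μL total → factor 19465/65 = 299.46
Step 4: 5-fold → factor 5
Product of known-step factors = 3065.9
Overall factor = 2.00 mM / (0.0890 μM) = 22472
Step-2 factor = 22472 / 3065.9 = 7.3296
v = 30.8 mL / 7.3296 = 4.20 mL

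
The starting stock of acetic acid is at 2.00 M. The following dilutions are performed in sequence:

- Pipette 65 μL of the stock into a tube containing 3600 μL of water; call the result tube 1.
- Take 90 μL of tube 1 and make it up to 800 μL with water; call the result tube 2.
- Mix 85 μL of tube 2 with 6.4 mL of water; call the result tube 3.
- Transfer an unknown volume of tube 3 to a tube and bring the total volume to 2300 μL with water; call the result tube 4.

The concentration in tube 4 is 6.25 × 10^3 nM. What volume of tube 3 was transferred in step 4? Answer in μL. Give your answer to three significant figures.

Step 1: 65 μL + 3600 μL = 3665 μL total → factor 3665/65 = 56.385
Step 2: 90 μL brought to 800 μL → factor 800/90 = 8.8889
Step 3: 85 μL + 6.4 mL = 6485 μL total → factor 6485/85 = 76.294
Step 4: v brought to 2300 μL → factor = 2300 μL/v
Product of known-step factors = 38238
Overall factor = 2.00 M / (6.25 × 10^3 nM) = 3.2 × 10^5
Step-4 factor = 3.2 × 10^5 / 38238 = 8.3686
v = 2300 μL / 8.3686 = 275 μL

275 μL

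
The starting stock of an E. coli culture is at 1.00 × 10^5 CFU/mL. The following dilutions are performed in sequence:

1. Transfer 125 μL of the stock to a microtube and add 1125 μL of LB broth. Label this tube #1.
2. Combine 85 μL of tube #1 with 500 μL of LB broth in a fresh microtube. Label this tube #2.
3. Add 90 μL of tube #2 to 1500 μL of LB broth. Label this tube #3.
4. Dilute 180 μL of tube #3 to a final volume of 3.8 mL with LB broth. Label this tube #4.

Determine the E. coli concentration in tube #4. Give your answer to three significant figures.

Step 1: 125 μL + 1125 μL = 1250 μL total → factor 1250/125 = 10
Step 2: 85 μL + 500 μL = 585 μL total → factor 585/85 = 6.8824
Step 3: 90 μL + 1500 μL = 1590 μL total → factor 1590/90 = 17.667
Step 4: 180 μL brought to 3.8 mL → factor 3800/180 = 21.111
Overall dilution factor = 10 × 6.8824 × 17.667 × 21.111 = 25669
Final = 1.00 × 10^5 CFU/mL / 25669 = 3.90 CFU/mL

3.90 CFU/mL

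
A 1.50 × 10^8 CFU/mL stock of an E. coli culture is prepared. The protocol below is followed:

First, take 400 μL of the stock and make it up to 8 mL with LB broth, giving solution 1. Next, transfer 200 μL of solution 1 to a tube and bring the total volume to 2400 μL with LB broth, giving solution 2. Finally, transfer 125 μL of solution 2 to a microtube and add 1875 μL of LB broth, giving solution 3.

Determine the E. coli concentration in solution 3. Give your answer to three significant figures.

3.91 × 10^4 CFU/mL

Step 1: 400 μL brought to 8 mL → factor 8000/400 = 20
Step 2: 200 μL brought to 2400 μL → factor 2400/200 = 12
Step 3: 125 μL + 1875 μL = 2000 μL total → factor 2000/125 = 16
Overall dilution factor = 20 × 12 × 16 = 3840
Final = 1.50 × 10^8 CFU/mL / 3840 = 3.91 × 10^4 CFU/mL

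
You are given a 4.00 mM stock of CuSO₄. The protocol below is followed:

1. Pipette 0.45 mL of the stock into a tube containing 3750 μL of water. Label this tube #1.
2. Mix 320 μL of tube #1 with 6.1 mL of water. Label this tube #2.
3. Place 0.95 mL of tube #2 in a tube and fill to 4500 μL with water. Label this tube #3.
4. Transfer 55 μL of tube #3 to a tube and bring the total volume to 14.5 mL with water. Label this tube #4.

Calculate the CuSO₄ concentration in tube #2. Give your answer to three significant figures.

0.0214 mM

Step 1: 0.45 mL + 3750 μL = 4.2 mL total → factor 4.2/0.45 = 9.3333
Step 2: 320 μL + 6.1 mL = 6420 μL total → factor 6420/320 = 20.062
Dilution factor through tube #2 = 9.3333 × 20.062 = 187.25
[tube #2] = 4.00 mM / 187.25 = 0.0214 mM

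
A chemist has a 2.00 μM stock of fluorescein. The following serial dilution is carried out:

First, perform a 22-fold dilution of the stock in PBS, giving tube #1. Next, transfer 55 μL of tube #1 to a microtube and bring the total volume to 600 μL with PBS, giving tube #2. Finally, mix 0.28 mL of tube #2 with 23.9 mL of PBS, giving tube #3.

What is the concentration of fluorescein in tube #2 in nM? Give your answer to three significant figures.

Step 1: 22-fold → factor 22
Step 2: 55 μL brought to 600 μL → factor 600/55 = 10.909
Dilution factor through tube #2 = 22 × 10.909 = 240
[tube #2] = 2.00 μM / 240 = 0.008333 μM = 8.33 nM

8.33 nM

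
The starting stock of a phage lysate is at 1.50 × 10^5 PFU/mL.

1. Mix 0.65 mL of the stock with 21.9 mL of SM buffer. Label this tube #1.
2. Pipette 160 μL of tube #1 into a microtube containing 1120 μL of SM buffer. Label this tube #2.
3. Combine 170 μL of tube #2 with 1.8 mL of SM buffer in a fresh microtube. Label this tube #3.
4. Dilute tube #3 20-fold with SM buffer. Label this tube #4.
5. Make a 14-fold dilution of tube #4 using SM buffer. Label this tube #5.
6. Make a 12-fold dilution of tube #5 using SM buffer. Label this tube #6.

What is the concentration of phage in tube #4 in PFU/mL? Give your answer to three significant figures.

Step 1: 0.65 mL + 21.9 mL = 22.55 mL total → factor 22.55/0.65 = 34.692
Step 2: 160 μL + 1120 μL = 1280 μL total → factor 1280/160 = 8
Step 3: 170 μL + 1.8 mL = 1970 μL total → factor 1970/170 = 11.588
Step 4: 20-fold → factor 20
Dilution factor through tube #4 = 34.692 × 8 × 11.588 × 20 = 64324
[tube #4] = 1.50 × 10^5 PFU/mL / 64324 = 2.33 PFU/mL

2.33 PFU/mL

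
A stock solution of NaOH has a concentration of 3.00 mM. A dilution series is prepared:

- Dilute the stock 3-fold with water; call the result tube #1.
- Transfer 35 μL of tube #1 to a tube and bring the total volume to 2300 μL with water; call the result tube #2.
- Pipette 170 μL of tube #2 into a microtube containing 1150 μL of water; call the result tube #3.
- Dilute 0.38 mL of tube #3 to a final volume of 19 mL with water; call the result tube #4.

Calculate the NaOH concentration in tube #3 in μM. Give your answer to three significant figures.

Step 1: 3-fold → factor 3
Step 2: 35 μL brought to 2300 μL → factor 2300/35 = 65.714
Step 3: 170 μL + 1150 μL = 1320 μL total → factor 1320/170 = 7.7647
Dilution factor through tube #3 = 3 × 65.714 × 7.7647 = 1530.8
[tube #3] = 3.00 mM / 1530.8 = 0.001960 mM = 1.96 μM

1.96 μM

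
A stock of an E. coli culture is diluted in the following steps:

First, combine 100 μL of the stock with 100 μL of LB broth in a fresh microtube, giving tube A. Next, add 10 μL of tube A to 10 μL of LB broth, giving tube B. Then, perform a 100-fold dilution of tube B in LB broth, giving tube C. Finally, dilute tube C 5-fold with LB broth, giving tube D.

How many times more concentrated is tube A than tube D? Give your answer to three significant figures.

1.00 × 10^3

Step 1: 100 μL + 100 μL = 200 μL total → factor 200/100 = 2
Step 2: 10 μL + 10 μL = 20 μL total → factor 20/10 = 2
Step 3: 100-fold → factor 100
Step 4: 5-fold → factor 5
Dilution factor to tube A = 2; to tube D = 2000
[tube A]/[tube D] = (factor to tube D)/(factor to tube A) = 2000/2 = 1.00 × 10^3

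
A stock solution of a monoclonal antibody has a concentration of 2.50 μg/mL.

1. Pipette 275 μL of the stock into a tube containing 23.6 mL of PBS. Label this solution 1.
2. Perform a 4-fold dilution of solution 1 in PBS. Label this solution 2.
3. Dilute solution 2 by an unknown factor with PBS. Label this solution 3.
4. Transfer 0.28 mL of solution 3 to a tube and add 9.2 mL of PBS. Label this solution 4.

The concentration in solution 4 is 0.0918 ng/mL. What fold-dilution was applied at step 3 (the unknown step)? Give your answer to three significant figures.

Step 1: 275 μL + 23.6 mL = 23875 μL total → factor 23875/275 = 86.818
Step 2: 4-fold → factor 4
Step 3: unknown factor x
Step 4: 0.28 mL + 9.2 mL = 9.48 mL total → factor 9.48/0.28 = 33.857
Product of known-step factors = 11758
Overall factor = 2.50 μg/mL / (0.0918 ng/mL) = 27233
x = 27233 / 11758 = 2.32

2.32-fold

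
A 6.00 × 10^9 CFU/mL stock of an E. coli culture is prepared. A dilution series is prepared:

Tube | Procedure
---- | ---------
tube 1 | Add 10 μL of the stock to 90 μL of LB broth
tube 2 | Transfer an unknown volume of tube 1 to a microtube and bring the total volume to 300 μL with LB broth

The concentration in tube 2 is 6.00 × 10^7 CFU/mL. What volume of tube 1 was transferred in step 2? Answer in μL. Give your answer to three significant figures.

Step 1: 10 μL + 90 μL = 100 μL total → factor 100/10 = 10
Step 2: v brought to 300 μL → factor = 300 μL/v
Product of known-step factors = 10
Overall factor = 6.00 × 10^9 CFU/mL / (6.00 × 10^7 CFU/mL) = 100
Step-2 factor = 100 / 10 = 10
v = 300 μL / 10 = 30.0 μL

30.0 μL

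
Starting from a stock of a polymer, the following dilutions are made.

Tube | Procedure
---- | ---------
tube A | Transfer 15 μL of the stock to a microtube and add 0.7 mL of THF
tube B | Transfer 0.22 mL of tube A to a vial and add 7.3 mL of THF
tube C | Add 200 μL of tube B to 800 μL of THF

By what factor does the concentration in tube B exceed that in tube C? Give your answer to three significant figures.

Step 1: 15 μL + 0.7 mL = 715 μL total → factor 715/15 = 47.667
Step 2: 0.22 mL + 7.3 mL = 7.52 mL total → factor 7.52/0.22 = 34.182
Step 3: 200 μL + 800 μL = 1000 μL total → factor 1000/200 = 5
Dilution factor to tube B = 1629.3; to tube C = 8146.7
[tube B]/[tube C] = (factor to tube C)/(factor to tube B) = 8146.7/1629.3 = 5.00

5.00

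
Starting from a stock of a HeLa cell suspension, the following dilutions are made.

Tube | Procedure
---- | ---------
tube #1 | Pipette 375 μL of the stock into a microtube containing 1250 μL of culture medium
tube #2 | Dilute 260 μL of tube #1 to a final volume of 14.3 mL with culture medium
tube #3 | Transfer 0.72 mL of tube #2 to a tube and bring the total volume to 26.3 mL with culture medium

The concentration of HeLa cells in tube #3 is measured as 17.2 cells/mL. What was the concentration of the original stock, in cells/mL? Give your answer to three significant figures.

1.50 × 10^5 cells/mL

Step 1: 375 μL + 1250 μL = 1625 μL total → factor 1625/375 = 4.3333
Step 2: 260 μL brought to 14.3 mL → factor 14300/260 = 55
Step 3: 0.72 mL brought to 26.3 mL → factor 26.3/0.72 = 36.528
Overall dilution factor = 4.3333 × 55 × 36.528 = 8705.8
Stock = 17.2 cells/mL × 8705.8 = 1.50 × 10^5 cells/mL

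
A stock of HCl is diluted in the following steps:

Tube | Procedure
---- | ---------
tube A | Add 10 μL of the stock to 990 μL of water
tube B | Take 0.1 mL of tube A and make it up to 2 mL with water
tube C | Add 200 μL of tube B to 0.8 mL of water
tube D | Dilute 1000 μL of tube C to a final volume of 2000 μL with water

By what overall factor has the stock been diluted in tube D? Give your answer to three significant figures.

2.00 × 10^4

Step 1: 10 μL + 990 μL = 1000 μL total → factor 1000/10 = 100
Step 2: 0.1 mL brought to 2 mL → factor 2/0.1 = 20
Step 3: 200 μL + 0.8 mL = 1000 μL total → factor 1000/200 = 5
Step 4: 1000 μL brought to 2000 μL → factor 2000/1000 = 2
Overall dilution factor = 100 × 20 × 5 × 2 = 20000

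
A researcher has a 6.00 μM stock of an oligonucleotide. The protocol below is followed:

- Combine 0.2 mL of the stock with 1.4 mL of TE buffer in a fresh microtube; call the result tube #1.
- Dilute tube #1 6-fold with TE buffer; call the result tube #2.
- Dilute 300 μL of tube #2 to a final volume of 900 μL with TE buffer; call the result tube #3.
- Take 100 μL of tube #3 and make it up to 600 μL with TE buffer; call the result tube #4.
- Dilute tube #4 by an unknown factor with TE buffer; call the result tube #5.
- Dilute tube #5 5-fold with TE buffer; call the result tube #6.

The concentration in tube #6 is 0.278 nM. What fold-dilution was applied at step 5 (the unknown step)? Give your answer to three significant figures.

Step 1: 0.2 mL + 1.4 mL = 1.6 mL total → factor 1.6/0.2 = 8
Step 2: 6-fold → factor 6
Step 3: 300 μL brought to 900 μL → factor 900/300 = 3
Step 4: 100 μL brought to 600 μL → factor 600/100 = 6
Step 5: unknown factor x
Step 6: 5-fold → factor 5
Product of known-step factors = 4320
Overall factor = 6.00 μM / (0.278 nM) = 21583
x = 21583 / 4320 = 5.00

5.00-fold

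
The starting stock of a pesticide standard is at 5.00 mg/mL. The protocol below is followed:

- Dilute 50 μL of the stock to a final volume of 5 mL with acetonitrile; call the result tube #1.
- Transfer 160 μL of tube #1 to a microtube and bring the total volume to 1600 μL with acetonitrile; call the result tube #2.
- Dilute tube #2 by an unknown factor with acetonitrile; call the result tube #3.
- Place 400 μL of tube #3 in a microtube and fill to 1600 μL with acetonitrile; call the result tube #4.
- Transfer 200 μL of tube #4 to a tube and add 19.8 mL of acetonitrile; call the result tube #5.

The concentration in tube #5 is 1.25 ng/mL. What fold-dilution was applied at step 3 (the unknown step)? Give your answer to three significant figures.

Step 1: 50 μL brought to 5 mL → factor 5000/50 = 100
Step 2: 160 μL brought to 1600 μL → factor 1600/160 = 10
Step 3: unknown factor x
Step 4: 400 μL brought to 1600 μL → factor 1600/400 = 4
Step 5: 200 μL + 19.8 mL = 20000 μL total → factor 20000/200 = 100
Product of known-step factors = 4 × 10^5
Overall factor = 5.00 mg/mL / (1.25 ng/mL) = 4 × 10^6
x = 4 × 10^6 / 4 × 10^5 = 10.0

10.0-fold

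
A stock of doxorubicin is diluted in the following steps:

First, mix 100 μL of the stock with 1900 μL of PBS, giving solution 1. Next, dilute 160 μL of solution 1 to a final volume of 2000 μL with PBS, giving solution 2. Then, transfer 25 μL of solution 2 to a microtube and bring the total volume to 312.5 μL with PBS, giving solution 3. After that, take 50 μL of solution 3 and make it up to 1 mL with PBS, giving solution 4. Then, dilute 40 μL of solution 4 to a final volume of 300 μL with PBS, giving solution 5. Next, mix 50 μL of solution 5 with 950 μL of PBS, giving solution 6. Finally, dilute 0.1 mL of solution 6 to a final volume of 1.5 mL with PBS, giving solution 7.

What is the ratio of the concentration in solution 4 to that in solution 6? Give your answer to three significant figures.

Step 1: 100 μL + 1900 μL = 2000 μL total → factor 2000/100 = 20
Step 2: 160 μL brought to 2000 μL → factor 2000/160 = 12.5
Step 3: 25 μL brought to 312.5 μL → factor 312.5/25 = 12.5
Step 4: 50 μL brought to 1 mL → factor 1000/50 = 20
Step 5: 40 μL brought to 300 μL → factor 300/40 = 7.5
Step 6: 50 μL + 950 μL = 1000 μL total → factor 1000/50 = 20
Dilution factor to solution 4 = 62500; to solution 6 = 9.375 × 10^6
[solution 4]/[solution 6] = (factor to solution 6)/(factor to solution 4) = 9.375 × 10^6/62500 = 150

150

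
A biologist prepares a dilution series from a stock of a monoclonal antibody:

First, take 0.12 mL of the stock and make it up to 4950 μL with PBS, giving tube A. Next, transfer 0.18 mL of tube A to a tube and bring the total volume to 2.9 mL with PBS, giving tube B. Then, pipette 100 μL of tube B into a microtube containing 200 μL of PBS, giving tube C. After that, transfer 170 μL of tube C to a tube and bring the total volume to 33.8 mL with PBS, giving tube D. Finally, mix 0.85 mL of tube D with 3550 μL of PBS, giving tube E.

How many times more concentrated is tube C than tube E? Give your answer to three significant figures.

Step 1: 0.12 mL brought to 4950 μL → factor 4.95/0.12 = 41.25
Step 2: 0.18 mL brought to 2.9 mL → factor 2.9/0.18 = 16.111
Step 3: 100 μL + 200 μL = 300 μL total → factor 300/100 = 3
Step 4: 170 μL brought to 33.8 mL → factor 33800/170 = 198.82
Step 5: 0.85 mL + 3550 μL = 4.4 mL total → factor 4.4/0.85 = 5.1765
Dilution factor to tube C = 1993.8; to tube E = 2.052 × 10^6
[tube C]/[tube E] = (factor to tube E)/(factor to tube C) = 2.052 × 10^6/1993.8 = 1.03 × 10^3

1.03 × 10^3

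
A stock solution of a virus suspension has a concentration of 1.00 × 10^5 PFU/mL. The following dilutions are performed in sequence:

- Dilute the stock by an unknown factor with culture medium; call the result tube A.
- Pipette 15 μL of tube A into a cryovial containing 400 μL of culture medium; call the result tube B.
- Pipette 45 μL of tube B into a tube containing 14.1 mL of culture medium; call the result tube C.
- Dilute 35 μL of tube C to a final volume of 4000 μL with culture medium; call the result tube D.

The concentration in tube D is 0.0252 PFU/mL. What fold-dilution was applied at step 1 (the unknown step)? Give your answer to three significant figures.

3.99-fold

Step 1: unknown factor x
Step 2: 15 μL + 400 μL = 415 μL total → factor 415/15 = 27.667
Step 3: 45 μL + 14.1 mL = 14145 μL total → factor 14145/45 = 314.33
Step 4: 35 μL brought to 4000 μL → factor 4000/35 = 114.29
Product of known-step factors = 9.9389 × 10^5
Overall factor = 1.00 × 10^5 PFU/mL / (0.0252 PFU/mL) = 3.9683 × 10^6
x = 3.9683 × 10^6 / 9.9389 × 10^5 = 3.99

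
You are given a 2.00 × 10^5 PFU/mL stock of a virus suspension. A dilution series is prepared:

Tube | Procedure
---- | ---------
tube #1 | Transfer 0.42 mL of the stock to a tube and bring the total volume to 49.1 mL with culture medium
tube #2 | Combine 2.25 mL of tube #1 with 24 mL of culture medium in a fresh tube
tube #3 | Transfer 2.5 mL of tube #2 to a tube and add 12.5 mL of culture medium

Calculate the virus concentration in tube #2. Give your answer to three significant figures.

Step 1: 0.42 mL brought to 49.1 mL → factor 49.1/0.42 = 116.9
Step 2: 2.25 mL + 24 mL = 26.25 mL total → factor 26.25/2.25 = 11.667
Dilution factor through tube #2 = 116.9 × 11.667 = 1363.9
[tube #2] = 2.00 × 10^5 PFU/mL / 1363.9 = 147 PFU/mL

147 PFU/mL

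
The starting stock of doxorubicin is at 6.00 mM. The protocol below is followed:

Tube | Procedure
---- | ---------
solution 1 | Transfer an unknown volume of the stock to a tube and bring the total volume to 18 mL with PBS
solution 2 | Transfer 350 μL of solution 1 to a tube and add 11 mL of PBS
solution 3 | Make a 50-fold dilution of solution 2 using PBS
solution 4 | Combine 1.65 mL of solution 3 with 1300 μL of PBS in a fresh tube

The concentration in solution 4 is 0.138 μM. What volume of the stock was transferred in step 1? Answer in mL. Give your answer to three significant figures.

Step 1: v brought to 18 mL → factor = 18 mL/v
Step 2: 350 μL + 11 mL = 11350 μL total → factor 11350/350 = 32.429
Step 3: 50-fold → factor 50
Step 4: 1.65 mL + 1300 μL = 2.95 mL total → factor 2.95/1.65 = 1.7879
Product of known-step factors = 2898.9
Overall factor = 6.00 mM / (0.138 μM) = 43478
Step-1 factor = 43478 / 2898.9 = 14.998
v = 18 mL / 14.998 = 1.20 mL

1.20 mL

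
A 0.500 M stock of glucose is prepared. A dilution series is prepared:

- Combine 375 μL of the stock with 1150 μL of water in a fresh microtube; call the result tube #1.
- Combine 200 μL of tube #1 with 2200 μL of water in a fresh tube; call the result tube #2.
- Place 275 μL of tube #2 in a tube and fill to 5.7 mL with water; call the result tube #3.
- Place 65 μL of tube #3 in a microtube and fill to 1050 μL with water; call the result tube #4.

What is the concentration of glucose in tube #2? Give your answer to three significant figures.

0.0102 M

Step 1: 375 μL + 1150 μL = 1525 μL total → factor 1525/375 = 4.0667
Step 2: 200 μL + 2200 μL = 2400 μL total → factor 2400/200 = 12
Dilution factor through tube #2 = 4.0667 × 12 = 48.8
[tube #2] = 0.500 M / 48.8 = 0.0102 M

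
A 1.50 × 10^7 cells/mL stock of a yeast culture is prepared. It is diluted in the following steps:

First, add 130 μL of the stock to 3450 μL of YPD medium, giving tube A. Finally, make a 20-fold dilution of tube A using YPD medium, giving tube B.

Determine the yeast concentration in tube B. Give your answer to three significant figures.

2.72 × 10^4 cells/mL

Step 1: 130 μL + 3450 μL = 3580 μL total → factor 3580/130 = 27.538
Step 2: 20-fold → factor 20
Overall dilution factor = 27.538 × 20 = 550.77
Final = 1.50 × 10^7 cells/mL / 550.77 = 2.72 × 10^4 cells/mL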